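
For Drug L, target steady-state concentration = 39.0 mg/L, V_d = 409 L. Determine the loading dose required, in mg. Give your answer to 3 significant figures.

16000 mg

LD = Css × Vd = 39.0 × 409 = 15950 mg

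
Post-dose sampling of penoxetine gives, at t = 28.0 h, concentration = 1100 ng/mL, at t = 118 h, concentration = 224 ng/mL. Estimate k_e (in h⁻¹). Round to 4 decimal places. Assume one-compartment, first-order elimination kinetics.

0.0177 h⁻¹

k = ln(C₁/C₂) / (t₂ − t₁) = ln(1100/224) / (118 − 28.0)
  = 1.591 / 90.00 = 0.01768 h⁻¹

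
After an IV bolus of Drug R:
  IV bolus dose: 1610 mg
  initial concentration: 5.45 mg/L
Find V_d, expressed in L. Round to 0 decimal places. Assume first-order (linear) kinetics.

Vd = Dose / C₀ = 1610 / 5.45 = 295.4 L

295 L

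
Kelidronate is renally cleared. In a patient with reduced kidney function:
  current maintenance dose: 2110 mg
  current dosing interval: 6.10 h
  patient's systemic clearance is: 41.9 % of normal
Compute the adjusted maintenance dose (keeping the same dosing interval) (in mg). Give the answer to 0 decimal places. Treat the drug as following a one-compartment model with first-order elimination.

To keep the same average steady-state level, dosing rate must scale with clearance.
CL ratio = 41.9 / 100 = 0.4190
New dose (same interval) = 2110 × 0.4190 = 884.1 mg

884 mg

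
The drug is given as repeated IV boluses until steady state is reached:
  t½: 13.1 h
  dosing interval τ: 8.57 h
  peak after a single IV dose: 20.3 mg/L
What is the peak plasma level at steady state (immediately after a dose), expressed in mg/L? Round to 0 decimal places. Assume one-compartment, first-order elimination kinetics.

k = ln2 / t½ = 0.693147 / 13.1 = 0.05291 h⁻¹
e^(−kτ) = e^(−0.05291 × 8.57) = 0.6354
Accumulation ratio R = 1 / (1 − e^(−kτ)) = 1 / (1 − 0.6354) = 2.743
Steady-state peak = C₀ × R = 20.3 × 2.743 = 55.68 mg/L

56 mg/L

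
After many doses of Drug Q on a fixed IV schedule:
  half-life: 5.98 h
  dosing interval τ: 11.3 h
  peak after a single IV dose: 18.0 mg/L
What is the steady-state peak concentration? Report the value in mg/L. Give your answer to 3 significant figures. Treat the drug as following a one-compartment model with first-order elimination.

24.7 mg/L

k = ln2 / t½ = 0.693147 / 5.98 = 0.1159 h⁻¹
e^(−kτ) = e^(−0.1159 × 11.3) = 0.2699
Accumulation ratio R = 1 / (1 − e^(−kτ)) = 1 / (1 − 0.2699) = 1.370
Steady-state peak = C₀ × R = 18.0 × 1.370 = 24.66 mg/L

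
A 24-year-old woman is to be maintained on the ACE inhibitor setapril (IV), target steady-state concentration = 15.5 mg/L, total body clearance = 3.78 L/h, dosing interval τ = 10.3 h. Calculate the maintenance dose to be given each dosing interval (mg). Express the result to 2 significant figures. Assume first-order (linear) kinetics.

At steady state, Dose/τ = Css × CL.
Dose = Css × CL × τ = 15.5 × 3.780 × 10.3 = 603.5 mg

600 mg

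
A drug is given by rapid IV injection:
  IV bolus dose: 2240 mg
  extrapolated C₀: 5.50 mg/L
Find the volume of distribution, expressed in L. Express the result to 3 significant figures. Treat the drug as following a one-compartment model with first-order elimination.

407 L

Vd = Dose / C₀ = 2240 / 5.50 = 407.3 L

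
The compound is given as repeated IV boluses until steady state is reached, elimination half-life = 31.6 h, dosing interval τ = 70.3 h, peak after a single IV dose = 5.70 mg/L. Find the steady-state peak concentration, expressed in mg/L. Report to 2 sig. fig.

7.3 mg/L

k = ln2 / t½ = 0.693147 / 31.6 = 0.02194 h⁻¹
e^(−kτ) = e^(−0.02194 × 70.3) = 0.2139
Accumulation ratio R = 1 / (1 − e^(−kτ)) = 1 / (1 − 0.2139) = 1.272
Steady-state peak = C₀ × R = 5.70 × 1.272 = 7.250 mg/L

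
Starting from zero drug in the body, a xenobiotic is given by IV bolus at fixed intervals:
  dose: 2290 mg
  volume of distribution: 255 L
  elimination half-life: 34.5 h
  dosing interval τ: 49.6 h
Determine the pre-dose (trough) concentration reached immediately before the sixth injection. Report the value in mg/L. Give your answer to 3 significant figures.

C₀ per dose = Dose / Vd = 2290 / 255 = 8.980 mg/L
k = ln2 / t½ = 0.693147 / 34.5 = 0.02009 h⁻¹
Fraction remaining after one interval: r = e^(−kτ) = e^(−0.02009 × 49.6) = 0.3692
Before dose 6, 5 doses have been given (aged 1τ, 2τ, 3τ, 4τ, 5τ).
C_trough = C₀ × (r + r² + … + r^5) = C₀ × r(1−r^5)/(1−r)
        = 8.980 × 0.3692 × (1 − 0.006860) / (1 − 0.3692) = 5.220 mg/L

5.22 mg/L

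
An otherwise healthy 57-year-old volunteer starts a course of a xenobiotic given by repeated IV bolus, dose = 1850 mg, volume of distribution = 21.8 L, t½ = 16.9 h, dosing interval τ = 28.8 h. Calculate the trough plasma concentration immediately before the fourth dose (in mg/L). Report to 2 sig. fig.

36 mg/L

C₀ per dose = Dose / Vd = 1850 / 21.8 = 84.86 mg/L
k = ln2 / t½ = 0.693147 / 16.9 = 0.04101 h⁻¹
Fraction remaining after one interval: r = e^(−kτ) = e^(−0.04101 × 28.8) = 0.3069
Before dose 4, 3 doses have been given (aged 1τ, 2τ, 3τ).
C_trough = C₀ × (r + r² + … + r^3) = C₀ × r(1−r^3)/(1−r)
        = 84.86 × 0.3069 × (1 − 0.02891) / (1 − 0.3069) = 36.49 mg/L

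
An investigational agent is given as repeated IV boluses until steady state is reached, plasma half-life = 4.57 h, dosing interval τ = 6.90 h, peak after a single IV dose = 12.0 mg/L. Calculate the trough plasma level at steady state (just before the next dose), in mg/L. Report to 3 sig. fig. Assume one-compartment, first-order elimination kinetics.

k = ln2 / t½ = 0.693147 / 4.57 = 0.1517 h⁻¹
e^(−kτ) = e^(−0.1517 × 6.90) = 0.3511
Accumulation ratio R = 1 / (1 − e^(−kτ)) = 1 / (1 − 0.3511) = 1.541
Steady-state trough = C₀ × R × e^(−kτ) = 12.0 × 1.541 × 0.3511 = 6.493 mg/L

6.49 mg/L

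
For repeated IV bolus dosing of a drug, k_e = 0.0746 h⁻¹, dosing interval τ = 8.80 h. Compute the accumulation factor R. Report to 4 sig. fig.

2.078

e^(−kτ) = e^(−0.07460 × 8.80) = 0.5187
Accumulation ratio R = 1 / (1 − e^(−kτ)) = 1 / (1 − 0.5187) = 2.078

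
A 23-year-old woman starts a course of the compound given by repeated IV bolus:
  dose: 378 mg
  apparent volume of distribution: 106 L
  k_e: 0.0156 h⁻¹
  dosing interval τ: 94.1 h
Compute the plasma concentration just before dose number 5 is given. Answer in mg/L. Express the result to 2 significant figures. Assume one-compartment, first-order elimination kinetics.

C₀ per dose = Dose / Vd = 378 / 106 = 3.566 mg/L
Fraction remaining after one interval: r = e^(−kτ) = e^(−0.01560 × 94.1) = 0.2304
Before dose 5, 4 doses have been given (aged 1τ, 2τ, 3τ, 4τ).
C_trough = C₀ × (r + r² + … + r^4) = C₀ × r(1−r^4)/(1−r)
        = 3.566 × 0.2304 × (1 − 0.002818) / (1 − 0.2304) = 1.065 mg/L

1.1 mg/L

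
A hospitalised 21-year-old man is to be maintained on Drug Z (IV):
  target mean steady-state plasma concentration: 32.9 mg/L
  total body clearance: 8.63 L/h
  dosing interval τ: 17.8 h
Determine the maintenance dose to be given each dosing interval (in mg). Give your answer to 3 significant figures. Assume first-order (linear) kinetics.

5050 mg

At steady state, Dose/τ = Css × CL.
Dose = Css × CL × τ = 32.9 × 8.630 × 17.8 = 5054 mg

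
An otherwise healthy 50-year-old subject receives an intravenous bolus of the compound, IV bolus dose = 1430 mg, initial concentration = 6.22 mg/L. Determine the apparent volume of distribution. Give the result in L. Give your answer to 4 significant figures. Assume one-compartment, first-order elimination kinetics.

229.9 L

Vd = Dose / C₀ = 1430 / 6.22 = 229.9 L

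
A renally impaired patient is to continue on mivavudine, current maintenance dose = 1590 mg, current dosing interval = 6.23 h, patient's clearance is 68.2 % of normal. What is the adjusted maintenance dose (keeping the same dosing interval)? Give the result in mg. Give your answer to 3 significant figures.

To keep the same average steady-state level, dosing rate must scale with clearance.
CL ratio = 68.2 / 100 = 0.6820
New dose (same interval) = 1590 × 0.6820 = 1084 mg

1080 mg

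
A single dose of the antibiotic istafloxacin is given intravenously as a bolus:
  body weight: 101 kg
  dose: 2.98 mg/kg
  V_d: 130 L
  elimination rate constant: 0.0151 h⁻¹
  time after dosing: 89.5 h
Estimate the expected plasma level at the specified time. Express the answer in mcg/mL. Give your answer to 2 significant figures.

Total dose = 2.98 × 101 = 301.0 mg
C₀ = Dose / Vd = 301.0 / 130 = 2.315 mg/L
C = C₀ · e^(−k·t) = 2.315 × e^(−0.01510 × 89.5)
  = 2.315 × 0.2589 = 0.5994 mg/L
(0.5994 mg/L = 0.5994 mcg/mL)

0.60 mcg/mL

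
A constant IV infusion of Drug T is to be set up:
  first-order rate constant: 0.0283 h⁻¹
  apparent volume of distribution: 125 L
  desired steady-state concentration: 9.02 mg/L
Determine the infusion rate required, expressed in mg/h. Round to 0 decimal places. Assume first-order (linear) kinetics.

CL = k × Vd = 0.02830 × 125 = 3.538 L/h
At steady state, infusion rate R₀ = Css × CL = 9.02 × 3.538 = 31.91 mg/h

32 mg/h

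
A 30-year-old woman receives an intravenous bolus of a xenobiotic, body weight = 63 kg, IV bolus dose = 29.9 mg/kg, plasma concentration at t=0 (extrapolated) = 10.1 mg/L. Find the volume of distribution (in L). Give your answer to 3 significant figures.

Dose = 29.9 × 63 = 1884 mg
Vd = Dose / C₀ = 1884 / 10.1 = 186.5 L

187 L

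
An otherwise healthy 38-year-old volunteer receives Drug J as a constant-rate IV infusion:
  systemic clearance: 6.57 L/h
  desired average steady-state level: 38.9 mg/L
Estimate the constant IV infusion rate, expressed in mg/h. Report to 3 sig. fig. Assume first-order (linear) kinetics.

At steady state, infusion rate R₀ = Css × CL = 38.9 × 6.570 = 255.6 mg/h

256 mg/h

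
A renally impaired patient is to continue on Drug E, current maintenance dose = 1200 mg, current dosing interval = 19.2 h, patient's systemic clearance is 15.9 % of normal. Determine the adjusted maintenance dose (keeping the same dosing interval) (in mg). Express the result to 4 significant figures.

To keep the same average steady-state level, dosing rate must scale with clearance.
CL ratio = 15.9 / 100 = 0.1590
New dose (same interval) = 1200 × 0.1590 = 190.8 mg

190.8 mg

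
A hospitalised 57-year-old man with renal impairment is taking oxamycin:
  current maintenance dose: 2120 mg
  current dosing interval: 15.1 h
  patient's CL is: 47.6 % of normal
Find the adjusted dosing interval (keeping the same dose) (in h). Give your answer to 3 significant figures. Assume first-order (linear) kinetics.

31.7 h

To keep the same average steady-state level, dosing rate must scale with clearance.
CL ratio = 47.6 / 100 = 0.4760
New interval (same dose) = 15.1 / 0.4760 = 31.72 h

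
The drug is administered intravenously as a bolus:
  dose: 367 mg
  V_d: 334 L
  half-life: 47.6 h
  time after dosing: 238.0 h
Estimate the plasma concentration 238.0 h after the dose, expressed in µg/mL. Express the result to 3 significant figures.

C₀ = Dose / Vd = 367.0 / 334 = 1.099 mg/L
k = ln2 / t½ = 0.693147 / 47.6 = 0.01456 h⁻¹
t / t½ = 238.0 / 47.6 = 5 half-lives
C = C₀ × (1/2)^5 = 1.099 × 0.03125 = 0.03434 mg/L
(0.03434 mg/L = 0.03434 µg/mL)

0.0343 µg/mL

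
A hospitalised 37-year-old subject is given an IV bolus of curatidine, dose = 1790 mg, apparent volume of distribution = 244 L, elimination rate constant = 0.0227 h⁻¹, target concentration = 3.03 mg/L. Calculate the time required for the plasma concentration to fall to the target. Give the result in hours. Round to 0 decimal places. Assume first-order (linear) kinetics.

39 h

C₀ = Dose / Vd = 1790 / 244 = 7.336 mg/L
t = ln(C₀ / C) / k = ln(7.336 / 3.03) / 0.02270
  = ln(2.421) / 0.02270 = 0.8842 / 0.02270 = 38.95 h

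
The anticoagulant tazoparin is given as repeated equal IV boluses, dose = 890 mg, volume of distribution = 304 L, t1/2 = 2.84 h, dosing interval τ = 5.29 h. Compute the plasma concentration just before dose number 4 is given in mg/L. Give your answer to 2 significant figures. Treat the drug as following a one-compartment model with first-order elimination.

C₀ per dose = Dose / Vd = 890 / 304 = 2.928 mg/L
k = ln2 / t½ = 0.693147 / 2.84 = 0.2441 h⁻¹
Fraction remaining after one interval: r = e^(−kτ) = e^(−0.2441 × 5.29) = 0.2749
Before dose 4, 3 doses have been given (aged 1τ, 2τ, 3τ).
C_trough = C₀ × (r + r² + … + r^3) = C₀ × r(1−r^3)/(1−r)
        = 2.928 × 0.2749 × (1 − 0.02077) / (1 − 0.2749) = 1.087 mg/L

1.1 mg/L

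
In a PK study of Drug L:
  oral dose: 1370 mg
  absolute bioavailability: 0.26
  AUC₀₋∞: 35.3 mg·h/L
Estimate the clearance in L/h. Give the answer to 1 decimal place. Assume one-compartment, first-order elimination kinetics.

CL = F·Dose / AUC = 0.26 × 1370 / 35.3 = 10.09 L/h

10.1 L/h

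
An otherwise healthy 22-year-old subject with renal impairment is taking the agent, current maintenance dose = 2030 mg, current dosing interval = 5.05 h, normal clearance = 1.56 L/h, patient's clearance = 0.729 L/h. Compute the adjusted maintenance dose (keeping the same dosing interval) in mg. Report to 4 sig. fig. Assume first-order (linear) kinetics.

To keep the same average steady-state level, dosing rate must scale with clearance.
CL ratio = 0.729 / 1.56 = 0.4673
New dose (same interval) = 2030 × 0.4673 = 948.6 mg

948.6 mg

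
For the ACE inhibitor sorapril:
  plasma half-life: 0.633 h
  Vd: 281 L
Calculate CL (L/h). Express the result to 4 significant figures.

k = ln2 / t½ = 0.693147 / 0.633 = 1.095 h⁻¹
CL = k × Vd = 1.095 × 281 = 307.7 L/h

307.7 L/h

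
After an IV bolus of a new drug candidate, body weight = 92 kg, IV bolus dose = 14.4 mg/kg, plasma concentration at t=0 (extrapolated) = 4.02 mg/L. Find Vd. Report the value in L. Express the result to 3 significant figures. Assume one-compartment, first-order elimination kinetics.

330 L

Dose = 14.4 × 92 = 1325 mg
Vd = Dose / C₀ = 1325 / 4.02 = 329.6 L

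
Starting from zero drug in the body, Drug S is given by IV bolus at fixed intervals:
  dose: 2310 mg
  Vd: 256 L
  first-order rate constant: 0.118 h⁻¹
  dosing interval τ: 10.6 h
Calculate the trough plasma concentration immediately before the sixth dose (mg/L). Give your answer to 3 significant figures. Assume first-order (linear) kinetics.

3.61 mg/L

C₀ per dose = Dose / Vd = 2310 / 256 = 9.023 mg/L
Fraction remaining after one interval: r = e^(−kτ) = e^(−0.1180 × 10.6) = 0.2863
Before dose 6, 5 doses have been given (aged 1τ, 2τ, 3τ, 4τ, 5τ).
C_trough = C₀ × (r + r² + … + r^5) = C₀ × r(1−r^5)/(1−r)
        = 9.023 × 0.2863 × (1 − 0.001924) / (1 − 0.2863) = 3.613 mg/L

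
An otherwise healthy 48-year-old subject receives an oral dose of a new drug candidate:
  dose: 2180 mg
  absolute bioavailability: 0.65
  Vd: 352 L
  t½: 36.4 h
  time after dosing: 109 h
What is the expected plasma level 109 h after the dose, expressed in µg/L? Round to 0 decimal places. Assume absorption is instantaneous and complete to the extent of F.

Amount reaching circulation = F × Dose = 0.65 × 2180 = 1417 mg
C₀ = F·Dose / Vd = 1417 / 352 = 4.026 mg/L
k = ln2 / t½ = 0.693147 / 36.4 = 0.01904 h⁻¹
C = C₀ · e^(−k·t) = 4.026 × e^(−0.01904 × 109)
  = 4.026 × 0.1255 = 0.5053 mg/L
Convert: 0.5053 mg/L × 1000 = 505.3 µg/L

505 µg/L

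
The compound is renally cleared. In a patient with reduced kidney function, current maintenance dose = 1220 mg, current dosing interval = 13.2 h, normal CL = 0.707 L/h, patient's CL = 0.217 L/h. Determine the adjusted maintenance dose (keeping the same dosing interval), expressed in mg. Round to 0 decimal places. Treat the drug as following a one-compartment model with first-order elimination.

To keep the same average steady-state level, dosing rate must scale with clearance.
CL ratio = 0.217 / 0.707 = 0.3069
New dose (same interval) = 1220 × 0.3069 = 374.4 mg

374 mg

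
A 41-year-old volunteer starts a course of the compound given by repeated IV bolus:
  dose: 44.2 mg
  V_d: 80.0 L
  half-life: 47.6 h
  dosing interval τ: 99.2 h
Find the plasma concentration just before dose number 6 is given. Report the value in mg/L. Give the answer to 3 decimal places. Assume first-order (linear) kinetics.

C₀ per dose = Dose / Vd = 44.2 / 80.0 = 0.5525 mg/L
k = ln2 / t½ = 0.693147 / 47.6 = 0.01456 h⁻¹
Fraction remaining after one interval: r = e^(−kτ) = e^(−0.01456 × 99.2) = 0.2359
Before dose 6, 5 doses have been given (aged 1τ, 2τ, 3τ, 4τ, 5τ).
C_trough = C₀ × (r + r² + … + r^5) = C₀ × r(1−r^5)/(1−r)
        = 0.5525 × 0.2359 × (1 − 0.0007305) / (1 − 0.2359) = 0.1704 mg/L

0.170 mg/L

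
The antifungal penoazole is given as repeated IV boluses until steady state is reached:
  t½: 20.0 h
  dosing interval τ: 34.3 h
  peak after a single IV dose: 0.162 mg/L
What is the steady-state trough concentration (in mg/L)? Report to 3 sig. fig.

k = ln2 / t½ = 0.693147 / 20.0 = 0.03466 h⁻¹
e^(−kτ) = e^(−0.03466 × 34.3) = 0.3046
Accumulation ratio R = 1 / (1 − e^(−kτ)) = 1 / (1 − 0.3046) = 1.438
Steady-state trough = C₀ × R × e^(−kτ) = 0.162 × 1.438 × 0.3046 = 0.07096 mg/L

0.0710 mg/L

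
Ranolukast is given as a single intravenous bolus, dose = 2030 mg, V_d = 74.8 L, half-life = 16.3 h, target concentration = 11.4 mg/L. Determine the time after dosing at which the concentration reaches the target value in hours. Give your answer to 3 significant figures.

C₀ = Dose / Vd = 2030 / 74.8 = 27.14 mg/L
k = ln2 / t½ = 0.693147 / 16.3 = 0.04252 h⁻¹
t = ln(C₀ / C) / k = ln(27.14 / 11.4) / 0.04252
  = ln(2.381) / 0.04252 = 0.8675 / 0.04252 = 20.40 h

20.4 h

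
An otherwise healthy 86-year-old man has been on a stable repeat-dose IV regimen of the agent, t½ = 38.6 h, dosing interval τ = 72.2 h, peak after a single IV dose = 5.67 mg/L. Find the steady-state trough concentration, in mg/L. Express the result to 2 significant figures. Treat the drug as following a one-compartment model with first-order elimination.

k = ln2 / t½ = 0.693147 / 38.6 = 0.01796 h⁻¹
e^(−kτ) = e^(−0.01796 × 72.2) = 0.2734
Accumulation ratio R = 1 / (1 − e^(−kτ)) = 1 / (1 − 0.2734) = 1.376
Steady-state trough = C₀ × R × e^(−kτ) = 5.67 × 1.376 × 0.2734 = 2.133 mg/L

2.1 mg/L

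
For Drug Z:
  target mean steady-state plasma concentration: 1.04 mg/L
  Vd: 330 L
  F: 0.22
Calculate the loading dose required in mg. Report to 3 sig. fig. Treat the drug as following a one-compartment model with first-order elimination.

1560 mg

LD = Css × Vd / F = 1.04 × 330 / 0.22 = 1560 mg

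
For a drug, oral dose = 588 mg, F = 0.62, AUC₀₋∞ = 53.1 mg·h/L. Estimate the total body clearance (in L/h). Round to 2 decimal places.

6.87 L/h

CL = F·Dose / AUC = 0.62 × 588 / 53.1 = 6.866 L/h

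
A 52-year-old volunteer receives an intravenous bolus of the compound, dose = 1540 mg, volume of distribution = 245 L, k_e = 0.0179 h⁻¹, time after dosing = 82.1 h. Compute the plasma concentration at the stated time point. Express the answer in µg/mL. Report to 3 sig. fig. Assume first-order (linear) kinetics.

C₀ = Dose / Vd = 1540 / 245 = 6.286 mg/L
C = C₀ · e^(−k·t) = 6.286 × e^(−0.01790 × 82.1)
  = 6.286 × 0.2300 = 1.446 mg/L
(1.446 mg/L = 1.446 µg/mL)

1.45 µg/mL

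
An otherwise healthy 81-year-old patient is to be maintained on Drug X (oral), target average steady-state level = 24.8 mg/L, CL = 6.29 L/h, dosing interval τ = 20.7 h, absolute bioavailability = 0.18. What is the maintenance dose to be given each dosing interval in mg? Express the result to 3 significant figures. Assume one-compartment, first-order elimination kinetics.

At steady state, F × (Dose/τ) = Css × CL.
Dose = Css × CL × τ / F = 24.8 × 6.290 × 20.7 / 0.18 = 17940 mg

17900 mg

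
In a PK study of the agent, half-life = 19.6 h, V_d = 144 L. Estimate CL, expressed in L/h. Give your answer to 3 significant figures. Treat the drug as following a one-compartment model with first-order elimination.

k = ln2 / t½ = 0.693147 / 19.6 = 0.03536 h⁻¹
CL = k × Vd = 0.03536 × 144 = 5.092 L/h

5.09 L/h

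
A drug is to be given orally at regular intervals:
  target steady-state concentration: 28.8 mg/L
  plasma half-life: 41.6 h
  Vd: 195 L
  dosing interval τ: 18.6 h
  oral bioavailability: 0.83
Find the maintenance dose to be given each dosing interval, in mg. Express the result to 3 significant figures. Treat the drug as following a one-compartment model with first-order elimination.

k = ln2 / t½ = 0.693147 / 41.6 = 0.01666 h⁻¹
CL = k × Vd = 0.01666 × 195 = 3.249 L/h
At steady state, F × (Dose/τ) = Css × CL.
Dose = Css × CL × τ / F = 28.8 × 3.249 × 18.6 / 0.83 = 2097 mg

2100 mg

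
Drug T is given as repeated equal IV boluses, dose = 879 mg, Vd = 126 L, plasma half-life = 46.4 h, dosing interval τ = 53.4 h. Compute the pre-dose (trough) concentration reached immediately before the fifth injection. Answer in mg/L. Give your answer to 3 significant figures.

5.48 mg/L

C₀ per dose = Dose / Vd = 879 / 126 = 6.976 mg/L
k = ln2 / t½ = 0.693147 / 46.4 = 0.01494 h⁻¹
Fraction remaining after one interval: r = e^(−kτ) = e^(−0.01494 × 53.4) = 0.4503
Before dose 5, 4 doses have been given (aged 1τ, 2τ, 3τ, 4τ).
C_trough = C₀ × (r + r² + … + r^4) = C₀ × r(1−r^4)/(1−r)
        = 6.976 × 0.4503 × (1 − 0.04112) / (1 − 0.4503) = 5.480 mg/L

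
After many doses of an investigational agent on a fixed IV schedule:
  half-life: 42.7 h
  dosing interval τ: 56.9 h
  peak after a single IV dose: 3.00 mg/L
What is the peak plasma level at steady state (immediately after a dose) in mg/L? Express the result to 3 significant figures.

4.98 mg/L

k = ln2 / t½ = 0.693147 / 42.7 = 0.01623 h⁻¹
e^(−kτ) = e^(−0.01623 × 56.9) = 0.3971
Accumulation ratio R = 1 / (1 − e^(−kτ)) = 1 / (1 − 0.3971) = 1.659
Steady-state peak = C₀ × R = 3.00 × 1.659 = 4.977 mg/L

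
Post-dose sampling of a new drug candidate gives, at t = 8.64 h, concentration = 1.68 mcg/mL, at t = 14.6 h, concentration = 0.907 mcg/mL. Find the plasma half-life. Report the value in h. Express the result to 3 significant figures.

6.70 h

k = ln(C₁/C₂) / (t₂ − t₁) = ln(1.68/0.907) / (14.6 − 8.64)
  = 0.6164 / 5.960 = 0.1034 h⁻¹
t½ = ln2 / k = 0.693147 / 0.1034 = 6.704 h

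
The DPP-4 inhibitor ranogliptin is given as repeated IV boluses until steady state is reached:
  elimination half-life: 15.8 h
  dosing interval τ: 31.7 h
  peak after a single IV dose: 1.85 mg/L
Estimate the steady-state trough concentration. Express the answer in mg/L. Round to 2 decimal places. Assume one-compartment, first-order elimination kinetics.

k = ln2 / t½ = 0.693147 / 15.8 = 0.04387 h⁻¹
e^(−kτ) = e^(−0.04387 × 31.7) = 0.2489
Accumulation ratio R = 1 / (1 − e^(−kτ)) = 1 / (1 − 0.2489) = 1.331
Steady-state trough = C₀ × R × e^(−kτ) = 1.85 × 1.331 × 0.2489 = 0.6129 mg/L

0.61 mg/L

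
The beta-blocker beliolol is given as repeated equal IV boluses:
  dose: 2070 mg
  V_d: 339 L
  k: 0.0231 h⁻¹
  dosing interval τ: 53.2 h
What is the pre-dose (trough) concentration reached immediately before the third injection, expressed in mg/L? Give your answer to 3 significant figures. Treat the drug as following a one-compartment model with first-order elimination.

C₀ per dose = Dose / Vd = 2070 / 339 = 6.106 mg/L
Fraction remaining after one interval: r = e^(−kτ) = e^(−0.02310 × 53.2) = 0.2926
Before dose 3, 2 doses have been given (aged 1τ, 2τ).
C_trough = C₀ × (r + r²) = 6.106 × (0.2926 + 0.08561) = 2.309 mg/L

2.31 mg/L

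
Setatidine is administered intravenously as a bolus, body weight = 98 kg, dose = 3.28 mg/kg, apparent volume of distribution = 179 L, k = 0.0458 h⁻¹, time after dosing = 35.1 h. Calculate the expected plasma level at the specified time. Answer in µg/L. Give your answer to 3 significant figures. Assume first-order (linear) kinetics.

360 µg/L

Total dose = 3.28 × 98 = 321.4 mg
C₀ = Dose / Vd = 321.4 / 179 = 1.796 mg/L
C = C₀ · e^(−k·t) = 1.796 × e^(−0.04580 × 35.1)
  = 1.796 × 0.2004 = 0.3599 mg/L
Convert: 0.3599 mg/L × 1000 = 359.9 µg/L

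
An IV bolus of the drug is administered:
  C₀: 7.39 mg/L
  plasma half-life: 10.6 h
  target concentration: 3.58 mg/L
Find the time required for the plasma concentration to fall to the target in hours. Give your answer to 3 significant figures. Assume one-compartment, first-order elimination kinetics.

k = ln2 / t½ = 0.693147 / 10.6 = 0.06539 h⁻¹
t = ln(C₀ / C) / k = ln(7.390 / 3.58) / 0.06539
  = ln(2.064) / 0.06539 = 0.7246 / 0.06539 = 11.08 h

11.1 h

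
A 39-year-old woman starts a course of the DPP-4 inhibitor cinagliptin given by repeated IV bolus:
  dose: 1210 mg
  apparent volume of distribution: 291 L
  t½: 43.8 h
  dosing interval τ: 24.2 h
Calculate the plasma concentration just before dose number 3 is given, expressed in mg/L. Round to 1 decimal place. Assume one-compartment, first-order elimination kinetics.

4.8 mg/L

C₀ per dose = Dose / Vd = 1210 / 291 = 4.158 mg/L
k = ln2 / t½ = 0.693147 / 43.8 = 0.01583 h⁻¹
Fraction remaining after one interval: r = e^(−kτ) = e^(−0.01583 × 24.2) = 0.6818
Before dose 3, 2 doses have been given (aged 1τ, 2τ).
C_trough = C₀ × (r + r²) = 4.158 × (0.6818 + 0.4649) = 4.768 mg/L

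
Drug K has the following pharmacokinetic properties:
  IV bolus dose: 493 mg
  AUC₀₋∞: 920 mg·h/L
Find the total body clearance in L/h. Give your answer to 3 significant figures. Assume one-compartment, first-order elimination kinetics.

0.536 L/h

CL = Dose / AUC = 493 / 920 = 0.5359 L/h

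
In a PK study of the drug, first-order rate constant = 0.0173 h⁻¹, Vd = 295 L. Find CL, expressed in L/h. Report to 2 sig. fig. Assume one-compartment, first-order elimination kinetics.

5.1 L/h

CL = k × Vd = 0.0173 × 295 = 5.104 L/h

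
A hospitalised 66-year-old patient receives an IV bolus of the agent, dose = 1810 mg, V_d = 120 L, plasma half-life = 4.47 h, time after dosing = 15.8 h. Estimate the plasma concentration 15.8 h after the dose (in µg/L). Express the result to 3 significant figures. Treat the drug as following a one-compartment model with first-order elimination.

C₀ = Dose / Vd = 1810 / 120 = 15.08 mg/L
k = ln2 / t½ = 0.693147 / 4.47 = 0.1551 h⁻¹
C = C₀ · e^(−k·t) = 15.08 × e^(−0.1551 × 15.8)
  = 15.08 × 0.08624 = 1.300 mg/L
Convert: 1.300 mg/L × 1000 = 1300 µg/L

1300 µg/L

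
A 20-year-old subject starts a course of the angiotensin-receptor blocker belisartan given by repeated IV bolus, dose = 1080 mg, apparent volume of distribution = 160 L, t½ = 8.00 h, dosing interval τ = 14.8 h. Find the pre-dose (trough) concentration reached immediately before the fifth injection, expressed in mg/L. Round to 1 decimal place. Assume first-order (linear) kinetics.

2.6 mg/L

C₀ per dose = Dose / Vd = 1080 / 160 = 6.750 mg/L
k = ln2 / t½ = 0.693147 / 8.00 = 0.08664 h⁻¹
Fraction remaining after one interval: r = e^(−kτ) = e^(−0.08664 × 14.8) = 0.2774
Before dose 5, 4 doses have been given (aged 1τ, 2τ, 3τ, 4τ).
C_trough = C₀ × (r + r² + … + r^4) = C₀ × r(1−r^4)/(1−r)
        = 6.750 × 0.2774 × (1 − 0.005921) / (1 − 0.2774) = 2.576 mg/L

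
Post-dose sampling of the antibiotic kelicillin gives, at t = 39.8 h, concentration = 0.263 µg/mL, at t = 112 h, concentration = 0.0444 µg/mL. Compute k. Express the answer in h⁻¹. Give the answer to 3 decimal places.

k = ln(C₁/C₂) / (t₂ − t₁) = ln(0.263/0.0444) / (112 − 39.8)
  = 1.779 / 72.20 = 0.02464 h⁻¹

0.025 h⁻¹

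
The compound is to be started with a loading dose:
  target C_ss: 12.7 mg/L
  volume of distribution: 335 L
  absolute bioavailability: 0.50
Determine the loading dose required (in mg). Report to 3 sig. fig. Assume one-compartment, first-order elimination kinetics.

8510 mg

LD = Css × Vd / F = 12.7 × 335 / 0.50 = 8509 mg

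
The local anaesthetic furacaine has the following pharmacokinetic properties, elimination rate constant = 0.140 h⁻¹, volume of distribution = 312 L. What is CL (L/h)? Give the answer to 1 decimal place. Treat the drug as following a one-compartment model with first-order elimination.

CL = k × Vd = 0.140 × 312 = 43.68 L/h

43.7 L/h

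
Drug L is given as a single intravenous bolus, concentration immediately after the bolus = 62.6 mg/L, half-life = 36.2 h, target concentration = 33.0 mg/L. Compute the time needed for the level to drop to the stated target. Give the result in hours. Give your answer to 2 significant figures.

33 h

k = ln2 / t½ = 0.693147 / 36.2 = 0.01915 h⁻¹
t = ln(C₀ / C) / k = ln(62.60 / 33.0) / 0.01915
  = ln(1.897) / 0.01915 = 0.6403 / 0.01915 = 33.44 h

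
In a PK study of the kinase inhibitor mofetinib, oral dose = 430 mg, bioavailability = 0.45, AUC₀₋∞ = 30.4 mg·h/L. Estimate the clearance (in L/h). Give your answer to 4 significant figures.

6.365 L/h

CL = F·Dose / AUC = 0.45 × 430 / 30.4 = 6.365 L/h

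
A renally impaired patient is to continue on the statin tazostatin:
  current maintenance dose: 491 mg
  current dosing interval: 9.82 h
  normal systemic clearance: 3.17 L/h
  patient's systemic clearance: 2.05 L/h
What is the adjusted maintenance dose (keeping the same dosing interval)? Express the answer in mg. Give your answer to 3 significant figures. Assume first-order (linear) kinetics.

To keep the same average steady-state level, dosing rate must scale with clearance.
CL ratio = 2.05 / 3.17 = 0.6467
New dose (same interval) = 491 × 0.6467 = 317.5 mg

318 mg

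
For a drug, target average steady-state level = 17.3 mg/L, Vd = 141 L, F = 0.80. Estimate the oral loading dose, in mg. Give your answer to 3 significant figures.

3050 mg

LD = Css × Vd / F = 17.3 × 141 / 0.80 = 3049 mg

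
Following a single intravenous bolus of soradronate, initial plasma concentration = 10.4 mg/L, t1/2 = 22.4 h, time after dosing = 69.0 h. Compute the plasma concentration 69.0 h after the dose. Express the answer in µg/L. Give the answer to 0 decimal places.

k = ln2 / t½ = 0.693147 / 22.4 = 0.03094 h⁻¹
C = C₀ · e^(−k·t) = 10.40 × e^(−0.03094 × 69.0)
  = 10.40 × 0.1183 = 1.230 mg/L
Convert: 1.230 mg/L × 1000 = 1230 µg/L

1230 µg/L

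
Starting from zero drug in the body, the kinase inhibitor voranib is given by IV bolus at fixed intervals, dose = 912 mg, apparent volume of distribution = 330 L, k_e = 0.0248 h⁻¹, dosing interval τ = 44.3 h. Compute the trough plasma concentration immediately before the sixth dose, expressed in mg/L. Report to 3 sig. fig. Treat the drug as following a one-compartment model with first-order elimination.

1.38 mg/L

C₀ per dose = Dose / Vd = 912 / 330 = 2.764 mg/L
Fraction remaining after one interval: r = e^(−kτ) = e^(−0.02480 × 44.3) = 0.3333
Before dose 6, 5 doses have been given (aged 1τ, 2τ, 3τ, 4τ, 5τ).
C_trough = C₀ × (r + r² + … + r^5) = C₀ × r(1−r^5)/(1−r)
        = 2.764 × 0.3333 × (1 − 0.004113) / (1 − 0.3333) = 1.376 mg/L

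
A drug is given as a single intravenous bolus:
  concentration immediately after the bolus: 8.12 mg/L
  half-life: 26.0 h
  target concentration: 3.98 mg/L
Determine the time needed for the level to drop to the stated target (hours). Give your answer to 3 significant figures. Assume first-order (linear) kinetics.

26.7 h

k = ln2 / t½ = 0.693147 / 26.0 = 0.02666 h⁻¹
t = ln(C₀ / C) / k = ln(8.120 / 3.98) / 0.02666
  = ln(2.040) / 0.02666 = 0.7129 / 0.02666 = 26.74 h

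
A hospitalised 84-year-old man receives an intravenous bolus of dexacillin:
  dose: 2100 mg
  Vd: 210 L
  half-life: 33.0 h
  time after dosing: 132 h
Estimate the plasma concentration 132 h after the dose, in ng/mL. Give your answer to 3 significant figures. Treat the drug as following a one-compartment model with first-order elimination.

625 ng/mL

C₀ = Dose / Vd = 2100 / 210 = 10.00 mg/L
k = ln2 / t½ = 0.693147 / 33.0 = 0.02100 h⁻¹
C = C₀ · e^(−k·t) = 10.00 × e^(−0.02100 × 132)
  = 10.00 × 0.06254 = 0.6254 mg/L
Convert: 0.6254 mg/L × 1000 = 625.4 ng/mL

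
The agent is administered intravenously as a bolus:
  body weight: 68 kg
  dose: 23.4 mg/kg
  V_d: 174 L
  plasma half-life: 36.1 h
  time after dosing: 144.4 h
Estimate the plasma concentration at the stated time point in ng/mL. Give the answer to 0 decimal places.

Total dose = 23.4 × 68 = 1591 mg
C₀ = Dose / Vd = 1591 / 174 = 9.144 mg/L
k = ln2 / t½ = 0.693147 / 36.1 = 0.01920 h⁻¹
t / t½ = 144.4 / 36.1 = 4 half-lives
C = C₀ × (1/2)^4 = 9.144 × 0.06250 = 0.5715 mg/L
Convert: 0.5715 mg/L × 1000 = 571.5 ng/mL

572 ng/mL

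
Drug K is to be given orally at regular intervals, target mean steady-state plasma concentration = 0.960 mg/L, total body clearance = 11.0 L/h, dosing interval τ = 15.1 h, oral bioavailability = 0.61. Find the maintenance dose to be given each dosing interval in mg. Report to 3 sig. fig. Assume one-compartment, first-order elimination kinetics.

At steady state, F × (Dose/τ) = Css × CL.
Dose = Css × CL × τ / F = 0.960 × 11.00 × 15.1 / 0.61 = 261.4 mg

261 mg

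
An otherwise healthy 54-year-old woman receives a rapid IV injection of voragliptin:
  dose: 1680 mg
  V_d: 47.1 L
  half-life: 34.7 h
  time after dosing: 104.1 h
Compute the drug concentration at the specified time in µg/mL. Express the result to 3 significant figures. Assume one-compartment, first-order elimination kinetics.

4.46 µg/mL

C₀ = Dose / Vd = 1680 / 47.1 = 35.67 mg/L
k = ln2 / t½ = 0.693147 / 34.7 = 0.01998 h⁻¹
t / t½ = 104.1 / 34.7 = 3 half-lives
C = C₀ × (1/2)^3 = 35.67 × 0.1250 = 4.459 mg/L
(4.459 mg/L = 4.459 µg/mL)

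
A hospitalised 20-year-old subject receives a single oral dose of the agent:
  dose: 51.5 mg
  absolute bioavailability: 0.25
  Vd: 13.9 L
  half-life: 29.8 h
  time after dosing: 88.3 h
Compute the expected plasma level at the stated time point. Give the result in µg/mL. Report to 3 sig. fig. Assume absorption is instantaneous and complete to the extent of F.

Amount reaching circulation = F × Dose = 0.25 × 51.50 = 12.88 mg
C₀ = F·Dose / Vd = 12.88 / 13.9 = 0.9266 mg/L
k = ln2 / t½ = 0.693147 / 29.8 = 0.02326 h⁻¹
C = C₀ · e^(−k·t) = 0.9266 × e^(−0.02326 × 88.3)
  = 0.9266 × 0.1282 = 0.1188 mg/L
(0.1188 mg/L = 0.1188 µg/mL)

0.119 µg/mL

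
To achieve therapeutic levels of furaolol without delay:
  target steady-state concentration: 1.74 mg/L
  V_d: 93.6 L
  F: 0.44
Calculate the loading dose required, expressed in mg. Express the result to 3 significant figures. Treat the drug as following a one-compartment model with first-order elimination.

370 mg

LD = Css × Vd / F = 1.74 × 93.6 / 0.44 = 370.1 mg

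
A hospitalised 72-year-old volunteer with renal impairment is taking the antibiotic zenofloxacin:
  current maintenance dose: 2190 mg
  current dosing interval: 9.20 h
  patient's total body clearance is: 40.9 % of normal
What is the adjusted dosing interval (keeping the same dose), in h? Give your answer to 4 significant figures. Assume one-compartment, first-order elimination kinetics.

22.49 h

To keep the same average steady-state level, dosing rate must scale with clearance.
CL ratio = 40.9 / 100 = 0.4090
New interval (same dose) = 9.20 / 0.4090 = 22.49 h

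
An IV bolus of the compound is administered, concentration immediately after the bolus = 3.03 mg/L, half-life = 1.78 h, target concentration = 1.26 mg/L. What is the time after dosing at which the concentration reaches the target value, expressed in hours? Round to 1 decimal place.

k = ln2 / t½ = 0.693147 / 1.78 = 0.3894 h⁻¹
t = ln(C₀ / C) / k = ln(3.030 / 1.26) / 0.3894
  = ln(2.405) / 0.3894 = 0.8775 / 0.3894 = 2.253 h

2.3 h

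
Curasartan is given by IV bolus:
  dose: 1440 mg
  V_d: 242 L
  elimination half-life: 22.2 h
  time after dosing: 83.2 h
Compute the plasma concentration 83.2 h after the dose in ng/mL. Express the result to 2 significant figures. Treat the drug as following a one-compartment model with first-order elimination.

440 ng/mL

C₀ = Dose / Vd = 1440 / 242 = 5.950 mg/L
k = ln2 / t½ = 0.693147 / 22.2 = 0.03122 h⁻¹
C = C₀ · e^(−k·t) = 5.950 × e^(−0.03122 × 83.2)
  = 5.950 × 0.07446 = 0.4430 mg/L
Convert: 0.4430 mg/L × 1000 = 443.0 ng/mL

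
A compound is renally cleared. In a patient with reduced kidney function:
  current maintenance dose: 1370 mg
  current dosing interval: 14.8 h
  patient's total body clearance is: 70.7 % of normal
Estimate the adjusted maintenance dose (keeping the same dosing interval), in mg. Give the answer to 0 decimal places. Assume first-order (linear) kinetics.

969 mg

To keep the same average steady-state level, dosing rate must scale with clearance.
CL ratio = 70.7 / 100 = 0.7070
New dose (same interval) = 1370 × 0.7070 = 968.6 mg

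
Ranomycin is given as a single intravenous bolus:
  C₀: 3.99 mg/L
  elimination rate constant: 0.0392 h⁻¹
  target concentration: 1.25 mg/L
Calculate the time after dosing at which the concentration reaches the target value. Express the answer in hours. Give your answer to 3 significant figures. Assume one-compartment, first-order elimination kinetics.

29.6 h

t = ln(C₀ / C) / k = ln(3.990 / 1.25) / 0.03920
  = ln(3.192) / 0.03920 = 1.161 / 0.03920 = 29.62 h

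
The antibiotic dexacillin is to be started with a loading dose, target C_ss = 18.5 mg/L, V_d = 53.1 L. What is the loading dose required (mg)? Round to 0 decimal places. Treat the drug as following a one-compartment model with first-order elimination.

LD = Css × Vd = 18.5 × 53.1 = 982.4 mg

982 mg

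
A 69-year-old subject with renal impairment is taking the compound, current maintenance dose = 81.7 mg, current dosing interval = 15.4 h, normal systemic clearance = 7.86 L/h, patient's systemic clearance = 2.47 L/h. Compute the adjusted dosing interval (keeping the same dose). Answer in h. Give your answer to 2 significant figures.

To keep the same average steady-state level, dosing rate must scale with clearance.
CL ratio = 2.47 / 7.86 = 0.3142
New interval (same dose) = 15.4 / 0.3142 = 49.01 h

49 h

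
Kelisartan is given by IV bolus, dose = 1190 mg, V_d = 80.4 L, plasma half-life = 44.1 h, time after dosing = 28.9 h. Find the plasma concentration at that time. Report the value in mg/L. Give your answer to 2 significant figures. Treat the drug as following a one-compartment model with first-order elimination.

9.4 mg/L

C₀ = Dose / Vd = 1190 / 80.4 = 14.80 mg/L
k = ln2 / t½ = 0.693147 / 44.1 = 0.01572 h⁻¹
C = C₀ · e^(−k·t) = 14.80 × e^(−0.01572 × 28.9)
  = 14.80 × 0.6349 = 9.397 mg/L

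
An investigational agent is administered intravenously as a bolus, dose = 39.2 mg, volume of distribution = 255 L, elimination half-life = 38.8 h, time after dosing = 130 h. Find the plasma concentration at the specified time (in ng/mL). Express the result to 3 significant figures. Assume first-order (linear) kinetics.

C₀ = Dose / Vd = 39.20 / 255 = 0.1537 mg/L
k = ln2 / t½ = 0.693147 / 38.8 = 0.01786 h⁻¹
C = C₀ · e^(−k·t) = 0.1537 × e^(−0.01786 × 130)
  = 0.1537 × 0.09810 = 0.01508 mg/L
Convert: 0.01508 mg/L × 1000 = 15.08 ng/mL

15.1 ng/mL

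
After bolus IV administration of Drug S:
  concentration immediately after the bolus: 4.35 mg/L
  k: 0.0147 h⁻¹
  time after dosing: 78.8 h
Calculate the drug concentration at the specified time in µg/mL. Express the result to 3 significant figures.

1.37 µg/mL

C = C₀ · e^(−k·t) = 4.350 × e^(−0.01470 × 78.8)
  = 4.350 × 0.3140 = 1.366 mg/L
(1.366 mg/L = 1.366 µg/mL)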